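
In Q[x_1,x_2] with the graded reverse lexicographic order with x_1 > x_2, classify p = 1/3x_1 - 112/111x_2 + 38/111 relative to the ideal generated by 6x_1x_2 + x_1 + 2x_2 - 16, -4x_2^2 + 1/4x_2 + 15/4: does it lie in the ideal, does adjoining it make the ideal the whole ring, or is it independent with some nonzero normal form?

1/3x_1 - 112/111x_2 + 38/111 lies in I (it reduces to 0).

First compute the reduced Gröbner basis of I by Buchberger's algorithm.
f_1 = 6x_1x_2 + x_1 + 2x_2 - 16, LT = x_1x_2.
f_2 = -4x_2^2 + 1/4x_2 + 15/4, LT = x_2^2.

S(f_1,f_2): lcm = x_1x_2^2. S = 11/48x_1x_2 + 1/3x_2^2 + 15/16x_1 - 8/3x_2.
  leading term x_1x_2: subtract (11/288)·f_1 from 11/48x_1x_2 + 1/3x_2^2 + 15/16x_1 - 8/3x_2 → 1/3x_2^2 + 259/288x_1 - 395/144x_2 + 11/18
  leading term x_2^2: subtract (-1/12)·f_2 from 1/3x_2^2 + 259/288x_1 - 395/144x_2 + 11/18 → 259/288x_1 - 49/18x_2 + 133/144
  leading term x_1: no divisor's leading term divides it; move 259/288x_1 to the remainder.
  leading term x_2: no divisor's leading term divides it; move -49/18x_2 to the remainder.
  leading term 1: no divisor's leading term divides it; move 133/144 to the remainder.
  remainder 259/288x_1 - 49/18x_2 + 133/144 ≠ 0; add h_3 = 259/288x_1 - 49/18x_2 + 133/144 to the basis.

The other S-polynomials (S(f_1,h_3), S(f_2,h_3)) all reduce to 0 modulo the current basis, so we have a Gröbner basis.
Inter-reduce: drop elements whose leading term is divisible by another's, tail-reduce, and make monic.
Reduced Gröbner basis: {x_2^2 - 1/16x_2 - 15/16, x_1 - 112/37x_2 + 38/37}.
Label its elements g_1 = x_2^2 - 1/16x_2 - 15/16, g_2 = x_1 - 112/37x_2 + 38/37.

Reduce p = 1/3x_1 - 112/111x_2 + 38/111 modulo G:
  leading term x_1: subtract (1/3)·g_2 from 1/3x_1 - 112/111x_2 + 38/111 → 0
  normal form = 0.
Since the normal form is 0, p ∈ I.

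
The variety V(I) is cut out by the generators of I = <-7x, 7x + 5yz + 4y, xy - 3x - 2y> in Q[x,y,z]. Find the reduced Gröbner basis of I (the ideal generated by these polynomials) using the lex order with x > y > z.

G = {x, y}

f_1 = -7x, LT = x.
f_2 = 7x + 5yz + 4y, LT = x.
f_3 = xy - 3x - 2y, LT = xy.

S(f_1,f_2): lcm = x. S = -5/7yz - 4/7y.
  leading term yz: no divisor's leading term divides it; move -5/7yz to the remainder.
  leading term y: no divisor's leading term divides it; move -4/7y to the remainder.
  remainder -5/7yz - 4/7y ≠ 0; add g_4 = -5/7yz - 4/7y to the basis.

S(f_1,f_3): lcm = xy. S = 3x + 2y.
  leading term x: subtract (-3/7)·f_1 from 3x + 2y → 2y
  leading term y: no divisor's leading term divides it; move 2y to the remainder.
  remainder 2y ≠ 0; add g_5 = 2y to the basis.

The other S-polynomials (S(f_2,f_3), S(f_1,g_4), S(f_2,g_4), S(f_3,g_4), S(f_1,g_5), S(f_2,g_5), S(f_3,g_5), S(g_4,g_5)) all reduce to 0 modulo the current basis, so we have a Gröbner basis.
Inter-reduce: drop elements whose leading term is divisible by another's, tail-reduce, and make monic.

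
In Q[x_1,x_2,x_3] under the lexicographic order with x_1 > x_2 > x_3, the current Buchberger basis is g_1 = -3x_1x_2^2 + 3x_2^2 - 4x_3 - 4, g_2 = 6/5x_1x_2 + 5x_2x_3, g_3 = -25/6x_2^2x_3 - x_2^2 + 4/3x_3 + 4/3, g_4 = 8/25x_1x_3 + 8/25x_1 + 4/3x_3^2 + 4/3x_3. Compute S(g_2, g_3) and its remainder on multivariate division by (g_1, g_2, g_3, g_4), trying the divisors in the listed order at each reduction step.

S(g_2, g_3) = -6/25x_1x_2^2 + 8/25x_1x_3 + 8/25x_1 + 25/6x_2^2x_3^2; remainder on division = 0.

lcm(LM(g_2), LM(g_3)) = x_1x_2^2x_3.
S = (lcm/LT(g_2))·g_2 − (lcm/LT(g_3))·g_3 = -6/25x_1x_2^2 + 8/25x_1x_3 + 8/25x_1 + 25/6x_2^2x_3^2.
Reduce S modulo (g_1, g_2, g_3, g_4) in that order:
  leading term x_1x_2^2: subtract (2/25)·g_1 from -6/25x_1x_2^2 + 8/25x_1x_3 + 8/25x_1 + 25/6x_2^2x_3^2 → 8/25x_1x_3 + 8/25x_1 + 25/6x_2^2x_3^2 - 6/25x_2^2 + 8/25x_3 + 8/25
  leading term x_1x_3: subtract (1)·g_4 from 8/25x_1x_3 + 8/25x_1 + 25/6x_2^2x_3^2 - 6/25x_2^2 + 8/25x_3 + 8/25 → 25/6x_2^2x_3^2 - 6/25x_2^2 - 4/3x_3^2 - 76/75x_3 + 8/25
  leading term x_2^2x_3^2: subtract (-x_3)·g_3 from 25/6x_2^2x_3^2 - 6/25x_2^2 - 4/3x_3^2 - 76/75x_3 + 8/25 → -x_2^2x_3 - 6/25x_2^2 + 8/25x_3 + 8/25
  leading term x_2^2x_3: subtract (6/25)·g_3 from -x_2^2x_3 - 6/25x_2^2 + 8/25x_3 + 8/25 → 0
The remainder is 0, so this S-polynomial contributes no new basis element.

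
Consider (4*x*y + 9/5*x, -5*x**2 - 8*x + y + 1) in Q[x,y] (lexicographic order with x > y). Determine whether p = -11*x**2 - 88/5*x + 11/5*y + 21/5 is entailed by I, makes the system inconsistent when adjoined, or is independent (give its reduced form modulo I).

First compute the reduced Gröbner basis of I by Buchberger's algorithm.
f_1 = 4*x*y + 9/5*x, LT = x*y.
f_2 = -5*x**2 - 8*x + y + 1, LT = x**2.

S(f_1,f_2): lcm = x**2*y. S = 9/20*x**2 - 8/5*x*y + 1/5*y**2 + 1/5*y.
  leading term x**2: subtract (-9/100)·f_2 from 9/20*x**2 - 8/5*x*y + 1/5*y**2 + 1/5*y → -8/5*x*y - 18/25*x + 1/5*y**2 + 29/100*y + 9/100
  leading term x*y: subtract (-2/5)·f_1 from -8/5*x*y - 18/25*x + 1/5*y**2 + 29/100*y + 9/100 → 1/5*y**2 + 29/100*y + 9/100
  leading term y**2: no divisor's leading term divides it; move 1/5*y**2 to the remainder.
  leading term y: no divisor's leading term divides it; move 29/100*y to the remainder.
  leading term 1: no divisor's leading term divides it; move 9/100 to the remainder.
  remainder 1/5*y**2 + 29/100*y + 9/100 ≠ 0; add h_3 = 1/5*y**2 + 29/100*y + 9/100 to the basis.

The other S-polynomials (S(f_1,h_3), S(f_2,h_3)) all reduce to 0 modulo the current basis, so we have a Gröbner basis.
Inter-reduce: drop elements whose leading term is divisible by another's, tail-reduce, and make monic.
Reduced Gröbner basis: {x**2 + 8/5*x - 1/5*y - 1/5, x*y + 9/20*x, y**2 + 29/20*y + 9/20}.
Label its elements g_1 = x**2 + 8/5*x - 1/5*y - 1/5, g_2 = x*y + 9/20*x, g_3 = y**2 + 29/20*y + 9/20.

Reduce p = -11*x**2 - 88/5*x + 11/5*y + 21/5 modulo G:
  leading term x**2: subtract (-11)·g_1 from -11*x**2 - 88/5*x + 11/5*y + 21/5 → 2
  leading term 1: no divisor's leading term divides it; move 2 to the remainder.
  normal form = 2.
The normal form is nonzero, so p ∉ I. Since p minus its normal form lies in I, I + (p) = I + (r) where r = 2; decide whether this ideal is the whole ring.
Here r = 2 is a nonzero constant, hence a unit: 1 ∈ I + (p), the Gröbner basis of I + (p) is {1}, and the enlarged system has no common solution — adjoining p is inconsistent.

The remainder on division by a Gröbner basis is unique — it is the normal form.

Adjoining -11*x**2 - 88/5*x + 11/5*y + 21/5 makes the ideal the whole ring: the system is inconsistent.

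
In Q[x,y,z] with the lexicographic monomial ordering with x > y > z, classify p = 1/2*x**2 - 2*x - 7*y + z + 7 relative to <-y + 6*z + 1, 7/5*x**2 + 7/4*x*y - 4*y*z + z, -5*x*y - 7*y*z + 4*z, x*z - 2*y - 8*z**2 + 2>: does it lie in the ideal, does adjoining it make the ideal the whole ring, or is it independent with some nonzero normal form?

First compute the reduced Gröbner basis of I by Buchberger's algorithm.
f_1 = -y + 6*z + 1, LT = y.
f_2 = 7/5*x**2 + 7/4*x*y - 4*y*z + z, LT = x**2.
f_3 = -5*x*y - 7*y*z + 4*z, LT = x*y.
f_4 = x*z - 2*y - 8*z**2 + 2, LT = x*z.

S(f_1,f_3): lcm = x*y. S = -6*x*z - x - 7/5*y*z + 4/5*z.
  reduce S modulo (f_1, f_2, f_3, f_4):
  remainder -x - 282/5*z**2 - 363/5*z ≠ 0; add h_5 = -x - 282/5*z**2 - 363/5*z to the basis.

S(f_2,f_3): lcm = x**2*y. S = 5/4*x*y**2 - 7/5*x*y*z + 4/5*x*z - 20/7*y**2*z + 5/7*y*z.
  reduce S modulo (f_1, f_2, f_3, f_4, h_5):
  remainder 6648/35*z**3 + 4539/10*z**2 + 11187/140*z ≠ 0; add h_6 = 6648/35*z**3 + 4539/10*z**2 + 11187/140*z to the basis.

S(f_2,f_4): lcm = x**2*z. S = 5/4*x*y*z + 2*x*y + 8*x*z**2 - 2*x - 20/7*y*z**2 + 5/7*z**2.
  reduce S modulo (f_1, f_2, f_3, f_4, h_5, h_6):
  remainder 267615/7756*z**2 + 1769085/15512*z ≠ 0; add h_7 = 267615/7756*z**2 + 1769085/15512*z to the basis.

S(f_3,f_4): lcm = x*y*z. S = 2*y**2 + 47/5*y*z**2 - 2*y - 4/5*z**2.
  reduce S modulo (f_1, f_2, f_3, f_4, h_5, h_6, h_7):
  remainder 19903867/118940*z ≠ 0; add h_8 = 19903867/118940*z to the basis.

The other S-polynomials (S(f_1,f_2), S(f_1,f_4), S(f_1,h_5), S(f_2,h_5), S(f_3,h_5), S(f_4,h_5), S(f_1,h_6), S(f_2,h_6), S(f_3,h_6), S(f_4,h_6), S(h_5,h_6), S(f_1,h_7), S(f_2,h_7), S(f_3,h_7), S(f_4,h_7), S(h_5,h_7), S(h_6,h_7), S(f_1,h_8), S(f_2,h_8), S(f_3,h_8), S(f_4,h_8), S(h_5,h_8), S(h_6,h_8), S(h_7,h_8)) all reduce to 0 modulo the current basis, so we have a Gröbner basis.
Inter-reduce: drop elements whose leading term is divisible by another's, tail-reduce, and make monic.
Reduced Gröbner basis: {x, y - 1, z}.
Label its elements g_1 = x, g_2 = y - 1, g_3 = z.

Reduce p = 1/2*x**2 - 2*x - 7*y + z + 7 modulo G:
  leading term x**2: subtract (1/2*x)·g_1 from 1/2*x**2 - 2*x - 7*y + z + 7 → -2*x - 7*y + z + 7
  leading term x: subtract (-2)·g_1 from -2*x - 7*y + z + 7 → -7*y + z + 7
  leading term y: subtract (-7)·g_2 from -7*y + z + 7 → z
  leading term z: subtract (1)·g_3 from z → 0
  normal form = 0.
Since the normal form is 0, p ∈ I.

1/2*x**2 - 2*x - 7*y + z + 7 lies in I (it reduces to 0).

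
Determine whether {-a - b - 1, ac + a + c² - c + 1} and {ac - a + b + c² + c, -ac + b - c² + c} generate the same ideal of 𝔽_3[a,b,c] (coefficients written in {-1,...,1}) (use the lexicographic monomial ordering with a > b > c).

Two ideals are equal iff their reduced Gröbner bases coincide (the reduced basis is unique for a fixed ordering).
Buchberger on the first generating set:
f_1 = -a - b - 1, LT = a.
f_2 = ac + a + c² - c + 1, LT = ac.

S(f_1,f_2): lcm = ac. S = -a + bc - c² - c - 1.
  leading term a: subtract (1)·f_1 from -a + bc - c² - c - 1 → bc + b - c² - c
  leading term bc: no divisor's leading term divides it; move bc to the remainder.
  leading term b: no divisor's leading term divides it; move b to the remainder.
  leading term c²: no divisor's leading term divides it; move -c² to the remainder.
  leading term c: no divisor's leading term divides it; move -c to the remainder.
  remainder bc + b - c² - c ≠ 0; add g_3 = bc + b - c² - c to the basis.

The other S-polynomials (S(f_1,g_3), S(f_2,g_3)) all reduce to 0 modulo the current basis, so we have a Gröbner basis.
Inter-reduce: drop elements whose leading term is divisible by another's, tail-reduce, and make monic.
Reduced Gröbner basis: {a + b + 1, bc + b - c² - c}.

Buchberger on the second generating set:
h_1 = ac - a + b + c² + c, LT = ac.
h_2 = -ac + b - c² + c, LT = ac.

S(h_1,h_2): lcm = ac. S = -a - b - c.
  leading term a: no divisor's leading term divides it; move -a to the remainder.
  leading term b: no divisor's leading term divides it; move -b to the remainder.
  leading term c: no divisor's leading term divides it; move -c to the remainder.
  remainder -a - b - c ≠ 0; add k_3 = -a - b - c to the basis.

S(h_1,k_3): lcm = ac. S = -a - bc + b + c.
  leading term a: subtract (1)·k_3 from -a - bc + b + c → -bc - b - c
  leading term bc: no divisor's leading term divides it; move -bc to the remainder.
  leading term b: no divisor's leading term divides it; move -b to the remainder.
  leading term c: no divisor's leading term divides it; move -c to the remainder.
  remainder -bc - b - c ≠ 0; add k_4 = -bc - b - c to the basis.

The other S-polynomials (S(h_2,k_3), S(h_1,k_4), S(h_2,k_4), S(k_3,k_4)) all reduce to 0 modulo the current basis, so we have a Gröbner basis.
Inter-reduce: drop elements whose leading term is divisible by another's, tail-reduce, and make monic.
Reduced Gröbner basis: {a + b + c, bc + b + c}.

The bases are distinct; the ideals are different.

No, the ideals differ.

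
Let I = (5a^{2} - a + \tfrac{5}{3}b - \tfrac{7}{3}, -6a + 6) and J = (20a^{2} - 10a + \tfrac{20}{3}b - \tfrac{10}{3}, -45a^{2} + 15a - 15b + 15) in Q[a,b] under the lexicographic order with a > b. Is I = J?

Yes, the ideals are equal.

For a fixed monomial order, each ideal has a unique reduced Gröbner basis; comparing bases decides equality.
Buchberger on the first generating set:
f_1 = 5a^{2} - a + \tfrac{5}{3}b - \tfrac{7}{3}, LT = a^{2}.
f_2 = -6a + 6, LT = a.

S(f_1,f_2): lcm = a^{2}. S = \tfrac{4}{5}a + \tfrac{1}{3}b - \tfrac{7}{15}.
  leading term a: subtract (-\tfrac{2}{15})·f_2 from \tfrac{4}{5}a + \tfrac{1}{3}b - \tfrac{7}{15} → \tfrac{1}{3}b + \tfrac{1}{3}
  leading term b: no divisor's leading term divides it; move \tfrac{1}{3}b to the remainder.
  leading term 1: no divisor's leading term divides it; move \tfrac{1}{3} to the remainder.
  remainder \tfrac{1}{3}b + \tfrac{1}{3} ≠ 0; add g_3 = \tfrac{1}{3}b + \tfrac{1}{3} to the basis.

S(f_1,g_3): leading monomials are coprime, so the S-polynomial reduces to 0 (Buchberger's first criterion).
S(f_2,g_3): leading monomials are coprime, so the S-polynomial reduces to 0 (Buchberger's first criterion).
Every S-polynomial of the final basis reduces to 0, so we have a Gröbner basis.
Inter-reduce: drop elements whose leading term is divisible by another's, tail-reduce, and make monic.
Reduced Gröbner basis: {a - 1, b + 1}.

Buchberger on the second generating set:
h_1 = 20a^{2} - 10a + \tfrac{20}{3}b - \tfrac{10}{3}, LT = a^{2}.
h_2 = -45a^{2} + 15a - 15b + 15, LT = a^{2}.

S(h_1,h_2): lcm = a^{2}. S = -\tfrac{1}{6}a + \tfrac{1}{6}.
  leading term a: no divisor's leading term divides it; move -\tfrac{1}{6}a to the remainder.
  leading term 1: no divisor's leading term divides it; move \tfrac{1}{6} to the remainder.
  remainder -\tfrac{1}{6}a + \tfrac{1}{6} ≠ 0; add k_3 = -\tfrac{1}{6}a + \tfrac{1}{6} to the basis.

S(h_1,k_3): lcm = a^{2}. S = \tfrac{1}{2}a + \tfrac{1}{3}b - \tfrac{1}{6}.
  leading term a: subtract (-3)·k_3 from \tfrac{1}{2}a + \tfrac{1}{3}b - \tfrac{1}{6} → \tfrac{1}{3}b + \tfrac{1}{3}
  leading term b: no divisor's leading term divides it; move \tfrac{1}{3}b to the remainder.
  leading term 1: no divisor's leading term divides it; move \tfrac{1}{3} to the remainder.
  remainder \tfrac{1}{3}b + \tfrac{1}{3} ≠ 0; add k_4 = \tfrac{1}{3}b + \tfrac{1}{3} to the basis.

S(h_2,k_3): lcm = a^{2}. S = \tfrac{2}{3}a + \tfrac{1}{3}b - \tfrac{1}{3}.
  leading term a: subtract (-4)·k_3 from \tfrac{2}{3}a + \tfrac{1}{3}b - \tfrac{1}{3} → \tfrac{1}{3}b + \tfrac{1}{3}
  leading term b: subtract (1)·k_4 from \tfrac{1}{3}b + \tfrac{1}{3} → 0
  remainder 0.

S(h_1,k_4): leading monomials are coprime, so the S-polynomial reduces to 0 (Buchberger's first criterion).
S(h_2,k_4): leading monomials are coprime, so the S-polynomial reduces to 0 (Buchberger's first criterion).
S(k_3,k_4): leading monomials are coprime, so the S-polynomial reduces to 0 (Buchberger's first criterion).
Every S-polynomial of the final basis reduces to 0, so we have a Gröbner basis.
Inter-reduce: drop elements whose leading term is divisible by another's, tail-reduce, and make monic.
Reduced Gröbner basis: {a - 1, b + 1}.

The two bases agree; hence the ideals are identical.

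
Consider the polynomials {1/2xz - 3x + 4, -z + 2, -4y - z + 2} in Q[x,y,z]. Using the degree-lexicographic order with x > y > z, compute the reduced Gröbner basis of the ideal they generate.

Buchberger's algorithm terminates because the ascending chain of leading-term ideals stabilizes.

f_1 = 1/2xz - 3x + 4, LT = xz.
f_2 = -z + 2, LT = z.
f_3 = -4y - z + 2, LT = y.

S(f_1,f_2): lcm = xz. S = -4x + 8.
  leading term x: no divisor's leading term divides it; move -4x to the remainder.
  leading term 1: no divisor's leading term divides it; move 8 to the remainder.
  remainder -4x + 8 ≠ 0; add g_4 = -4x + 8 to the basis.

S(f_1,f_3): leading monomials are coprime, so the S-polynomial reduces to 0 (Buchberger's first criterion).
S(f_2,f_3): leading monomials are coprime, so the S-polynomial reduces to 0 (Buchberger's first criterion).
S(f_1,g_4): lcm = xz. S = -6x + 2z + 8.
  leading term x: subtract (3/2)·g_4 from -6x + 2z + 8 → 2z - 4
  leading term z: subtract (-2)·f_2 from 2z - 4 → 0
  remainder 0.

S(f_2,g_4): leading monomials are coprime, so the S-polynomial reduces to 0 (Buchberger's first criterion).
S(f_3,g_4): leading monomials are coprime, so the S-polynomial reduces to 0 (Buchberger's first criterion).
Every S-polynomial of the final basis reduces to 0, so we have a Gröbner basis.
Inter-reduce: drop elements whose leading term is divisible by another's, tail-reduce, and make monic.

G = {x - 2, y, z - 2}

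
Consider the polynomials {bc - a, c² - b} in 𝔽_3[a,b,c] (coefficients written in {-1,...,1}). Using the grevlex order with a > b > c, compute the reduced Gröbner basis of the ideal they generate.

G = {b² - ac, bc - a, c² - b}

Buchberger's algorithm terminates because the ascending chain of leading-term ideals stabilizes.

f_1 = bc - a, LT = bc.
f_2 = c² - b, LT = c².

S(f_1,f_2): lcm = bc². S = b² - ac.
  reduce S modulo (f_1, f_2):
  remainder b² - ac ≠ 0; add g_3 = b² - ac to the basis.

The other S-polynomials (S(f_1,g_3), S(f_2,g_3)) all reduce to 0 modulo the current basis, so we have a Gröbner basis.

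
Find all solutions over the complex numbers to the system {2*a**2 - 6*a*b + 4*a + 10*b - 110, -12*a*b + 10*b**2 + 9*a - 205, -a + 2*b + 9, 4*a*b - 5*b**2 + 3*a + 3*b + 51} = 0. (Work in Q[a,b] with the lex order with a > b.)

{(5, -2)}

Compute a lex Gröbner basis by Buchberger's algorithm.
f_1 = 2*a**2 - 6*a*b + 4*a + 10*b - 110, LT = a**2.
f_2 = -12*a*b + 9*a + 10*b**2 - 205, LT = a*b.
f_3 = -a + 2*b + 9, LT = a.
f_4 = 4*a*b + 3*a - 5*b**2 + 3*b + 51, LT = a*b.

S(f_1,f_2): lcm = a**2*b. S = 3/4*a**2 - 13/6*a*b**2 + 2*a*b - 205/12*a + 5*b**2 - 55*b.
  leading term a**2: subtract (3/8)·f_1 from 3/4*a**2 - 13/6*a*b**2 + 2*a*b - 205/12*a + 5*b**2 - 55*b → -13/6*a*b**2 + 17/4*a*b - 223/12*a + 5*b**2 - 235/4*b + 165/4
  leading term a*b**2: subtract (13/72*b)·f_2 from -13/6*a*b**2 + 17/4*a*b - 223/12*a + 5*b**2 - 235/4*b + 165/4 → 21/8*a*b - 223/12*a - 65/36*b**3 + 5*b**2 - 1565/72*b + 165/4
  leading term a*b: subtract (-7/32)·f_2 from 21/8*a*b - 223/12*a - 65/36*b**3 + 5*b**2 - 1565/72*b + 165/4 → -1595/96*a - 65/36*b**3 + 115/16*b**2 - 1565/72*b - 115/32
  leading term a: subtract (1595/96)·f_3 from -1595/96*a - 65/36*b**3 + 115/16*b**2 - 1565/72*b - 115/32 → -65/36*b**3 + 115/16*b**2 - 7915/144*b - 1225/8
  leading term b**3: no divisor's leading term divides it; move -65/36*b**3 to the remainder.
  leading term b**2: no divisor's leading term divides it; move 115/16*b**2 to the remainder.
  leading term b: no divisor's leading term divides it; move -7915/144*b to the remainder.
  leading term 1: no divisor's leading term divides it; move -1225/8 to the remainder.
  remainder -65/36*b**3 + 115/16*b**2 - 7915/144*b - 1225/8 ≠ 0; add h_5 = -65/36*b**3 + 115/16*b**2 - 7915/144*b - 1225/8 to the basis.

S(f_1,f_3): lcm = a**2. S = -a*b + 11*a + 5*b - 55.
  leading term a*b: subtract (1/12)·f_2 from -a*b + 11*a + 5*b - 55 → 41/4*a - 5/6*b**2 + 5*b - 455/12
  leading term a: subtract (-41/4)·f_3 from 41/4*a - 5/6*b**2 + 5*b - 455/12 → -5/6*b**2 + 51/2*b + 163/3
  leading term b**2: no divisor's leading term divides it; move -5/6*b**2 to the remainder.
  leading term b: no divisor's leading term divides it; move 51/2*b to the remainder.
  leading term 1: no divisor's leading term divides it; move 163/3 to the remainder.
  remainder -5/6*b**2 + 51/2*b + 163/3 ≠ 0; add h_6 = -5/6*b**2 + 51/2*b + 163/3 to the basis.

S(f_1,f_4): lcm = a**2*b. S = -3/4*a**2 - 7/4*a*b**2 + 5/4*a*b - 51/4*a + 5*b**2 - 55*b.
  leading term a**2: subtract (-3/8)·f_1 from -3/4*a**2 - 7/4*a*b**2 + 5/4*a*b - 51/4*a + 5*b**2 - 55*b → -7/4*a*b**2 - a*b - 45/4*a + 5*b**2 - 205/4*b - 165/4
  leading term a*b**2: subtract (7/48*b)·f_2 from -7/4*a*b**2 - a*b - 45/4*a + 5*b**2 - 205/4*b - 165/4 → -37/16*a*b - 45/4*a - 35/24*b**3 + 5*b**2 - 1025/48*b - 165/4
  leading term a*b: subtract (37/192)·f_2 from -37/16*a*b - 45/4*a - 35/24*b**3 + 5*b**2 - 1025/48*b - 165/4 → -831/64*a - 35/24*b**3 + 295/96*b**2 - 1025/48*b - 335/192
  leading term a: subtract (831/64)·f_3 from -831/64*a - 35/24*b**3 + 295/96*b**2 - 1025/48*b - 335/192 → -35/24*b**3 + 295/96*b**2 - 4543/96*b - 5693/48
  leading term b**3: subtract (21/26)·h_5 from -35/24*b**3 + 295/96*b**2 - 4543/96*b - 5693/48 → -1705/624*b**2 - 609/208*b + 1583/312
  leading term b**2: subtract (341/104)·h_6 from -1705/624*b**2 - 609/208*b + 1583/312 → -1125/13*b - 2250/13
  leading term b: no divisor's leading term divides it; move -1125/13*b to the remainder.
  leading term 1: no divisor's leading term divides it; move -2250/13 to the remainder.
  remainder -1125/13*b - 2250/13 ≠ 0; add h_7 = -1125/13*b - 2250/13 to the basis.

The other S-polynomials (S(f_2,f_3), S(f_2,f_4), S(f_3,f_4), S(f_1,h_5), S(f_2,h_5), S(f_3,h_5), S(f_4,h_5), S(f_1,h_6), S(f_2,h_6), S(f_3,h_6), S(f_4,h_6), S(h_5,h_6), S(f_1,h_7), S(f_2,h_7), S(f_3,h_7), S(f_4,h_7), S(h_5,h_7), S(h_6,h_7)) all reduce to 0 modulo the current basis, so we have a Gröbner basis.
Inter-reduce: drop elements whose leading term is divisible by another's, tail-reduce, and make monic.
Reduced Gröbner basis: {a - 5, b + 2}.

Since the basis is lex-ordered, b + 2 is univariate in b. Its roots are {-2}. Back-substituting each root into the other basis elements fixes the other coordinates.
  b = -2: the earlier basis element becomes a - 5 = 0, giving a = 5 — point (5, -2).
Each listed point satisfies every original equation (direct substitution).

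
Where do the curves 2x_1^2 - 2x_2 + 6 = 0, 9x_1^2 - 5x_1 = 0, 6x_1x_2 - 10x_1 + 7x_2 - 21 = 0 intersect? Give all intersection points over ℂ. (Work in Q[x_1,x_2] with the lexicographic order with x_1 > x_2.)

Compute a lex Gröbner basis by Buchberger's algorithm.
f_1 = 2x_1^2 - 2x_2 + 6, LT = x_1^2.
f_2 = 9x_1^2 - 5x_1, LT = x_1^2.
f_3 = 6x_1x_2 - 10x_1 + 7x_2 - 21, LT = x_1x_2.

S(f_1,f_2): lcm = x_1^2. S = 5/9x_1 - x_2 + 3.
  leading term x_1: no divisor's leading term divides it; move 5/9x_1 to the remainder.
  leading term x_2: no divisor's leading term divides it; move -x_2 to the remainder.
  leading term 1: no divisor's leading term divides it; move 3 to the remainder.
  remainder 5/9x_1 - x_2 + 3 ≠ 0; add h_4 = 5/9x_1 - x_2 + 3 to the basis.

S(f_1,f_3): lcm = x_1^2x_2. S = 5/3x_1^2 - 7/6x_1x_2 + 7/2x_1 - x_2^2 + 3x_2.
  leading term x_1^2: subtract (5/6)·f_1 from 5/3x_1^2 - 7/6x_1x_2 + 7/2x_1 - x_2^2 + 3x_2 → -7/6x_1x_2 + 7/2x_1 - x_2^2 + 14/3x_2 - 5
  leading term x_1x_2: subtract (-7/36)·f_3 from -7/6x_1x_2 + 7/2x_1 - x_2^2 + 14/3x_2 - 5 → 14/9x_1 - x_2^2 + 217/36x_2 - 109/12
  leading term x_1: subtract (14/5)·h_4 from 14/9x_1 - x_2^2 + 217/36x_2 - 109/12 → -x_2^2 + 1589/180x_2 - 1049/60
  leading term x_2^2: no divisor's leading term divides it; move -x_2^2 to the remainder.
  leading term x_2: no divisor's leading term divides it; move 1589/180x_2 to the remainder.
  leading term 1: no divisor's leading term divides it; move -1049/60 to the remainder.
  remainder -x_2^2 + 1589/180x_2 - 1049/60 ≠ 0; add h_5 = -x_2^2 + 1589/180x_2 - 1049/60 to the basis.

S(f_2,f_3): lcm = x_1^2x_2. S = 5/3x_1^2 - 31/18x_1x_2 + 7/2x_1.
  leading term x_1^2: subtract (5/6)·f_1 from 5/3x_1^2 - 31/18x_1x_2 + 7/2x_1 → -31/18x_1x_2 + 7/2x_1 + 5/3x_2 - 5
  leading term x_1x_2: subtract (-31/108)·f_3 from -31/18x_1x_2 + 7/2x_1 + 5/3x_2 - 5 → 17/27x_1 + 397/108x_2 - 397/36
  leading term x_1: subtract (17/15)·h_4 from 17/27x_1 + 397/108x_2 - 397/36 → 2597/540x_2 - 2597/180
  leading term x_2: no divisor's leading term divides it; move 2597/540x_2 to the remainder.
  leading term 1: no divisor's leading term divides it; move -2597/180 to the remainder.
  remainder 2597/540x_2 - 2597/180 ≠ 0; add h_6 = 2597/540x_2 - 2597/180 to the basis.

The other S-polynomials (S(f_1,h_4), S(f_2,h_4), S(f_3,h_4), S(f_1,h_5), S(f_2,h_5), S(f_3,h_5), S(h_4,h_5), S(f_1,h_6), S(f_2,h_6), S(f_3,h_6), S(h_4,h_6), S(h_5,h_6)) all reduce to 0 modulo the current basis, so we have a Gröbner basis.
Inter-reduce: drop elements whose leading term is divisible by another's, tail-reduce, and make monic.
Reduced Gröbner basis: {x_1, x_2 - 3}.

Elimination: the polynomial x_2 - 3 lies in the elimination ideal for x_2, so x_2 ∈ {3}. For each such x_2, the remaining basis elements (now univariate) give the rest of the solution.
  x_2 = 3: the earlier basis element becomes x_1 = 0, giving x_1 = 0 — point (0, 3).
Each listed point satisfies every original equation (direct substitution).

{(0, 3)}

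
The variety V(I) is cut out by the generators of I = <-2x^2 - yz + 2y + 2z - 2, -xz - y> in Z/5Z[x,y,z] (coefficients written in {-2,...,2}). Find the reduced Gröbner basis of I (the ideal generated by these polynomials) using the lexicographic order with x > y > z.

G = {x^2 - 2yz - y - z + 1, xy + 2yz^2 + yz + z^2 - z, xz + y, y^2 - 2yz^3 - yz^2 - z^3 + z^2}

f_1 = -2x^2 - yz + 2y + 2z - 2, LT = x^2.
f_2 = -xz - y, LT = xz.

S(f_1,f_2): lcm = x^2z. S = -xy - 2yz^2 - yz - z^2 + z.
  leading term xy: no divisor's leading term divides it; move -xy to the remainder.
  leading term yz^2: no divisor's leading term divides it; move -2yz^2 to the remainder.
  leading term yz: no divisor's leading term divides it; move -yz to the remainder.
  leading term z^2: no divisor's leading term divides it; move -z^2 to the remainder.
  leading term z: no divisor's leading term divides it; move z to the remainder.
  remainder -xy - 2yz^2 - yz - z^2 + z ≠ 0; add g_3 = -xy - 2yz^2 - yz - z^2 + z to the basis.

S(f_1,g_3): lcm = x^2y. S = -2xyz^2 - xyz - xz^2 + xz - 2y^2z - y^2 - yz + y.
  leading term xyz^2: subtract (2yz)·f_2 from -2xyz^2 - xyz - xz^2 + xz - 2y^2z - y^2 - yz + y → -xyz - xz^2 + xz - y^2 - yz + y
  leading term xyz: subtract (y)·f_2 from -xyz - xz^2 + xz - y^2 - yz + y → -xz^2 + xz - yz + y
  leading term xz^2: subtract (z)·f_2 from -xz^2 + xz - yz + y → xz + y
  leading term xz: subtract (-1)·f_2 from xz + y → 0
  remainder 0.

S(f_2,g_3): lcm = xyz. S = y^2 - 2yz^3 - yz^2 - z^3 + z^2.
  leading term y^2: no divisor's leading term divides it; move y^2 to the remainder.
  leading term yz^3: no divisor's leading term divides it; move -2yz^3 to the remainder.
  leading term yz^2: no divisor's leading term divides it; move -yz^2 to the remainder.
  leading term z^3: no divisor's leading term divides it; move -z^3 to the remainder.
  leading term z^2: no divisor's leading term divides it; move z^2 to the remainder.
  remainder y^2 - 2yz^3 - yz^2 - z^3 + z^2 ≠ 0; add g_4 = y^2 - 2yz^3 - yz^2 - z^3 + z^2 to the basis.

S(f_1,g_4): leading monomials are coprime, so the S-polynomial reduces to 0 (Buchberger's first criterion).
S(f_2,g_4): leading monomials are coprime, so the S-polynomial reduces to 0 (Buchberger's first criterion).
S(g_3,g_4): lcm = xy^2. S = 2xyz^3 + xyz^2 + xz^3 - xz^2 + 2y^2z^2 + y^2z + yz^2 - yz.
  leading term xyz^3: subtract (-2yz^2)·f_2 from 2xyz^3 + xyz^2 + xz^3 - xz^2 + 2y^2z^2 + y^2z + yz^2 - yz → xyz^2 + xz^3 - xz^2 + y^2z + yz^2 - yz
  leading term xyz^2: subtract (-yz)·f_2 from xyz^2 + xz^3 - xz^2 + y^2z + yz^2 - yz → xz^3 - xz^2 + yz^2 - yz
  leading term xz^3: subtract (-z^2)·f_2 from xz^3 - xz^2 + yz^2 - yz → -xz^2 - yz
  leading term xz^2: subtract (z)·f_2 from -xz^2 - yz → 0
  remainder 0.

Every S-polynomial of the final basis reduces to 0, so we have a Gröbner basis.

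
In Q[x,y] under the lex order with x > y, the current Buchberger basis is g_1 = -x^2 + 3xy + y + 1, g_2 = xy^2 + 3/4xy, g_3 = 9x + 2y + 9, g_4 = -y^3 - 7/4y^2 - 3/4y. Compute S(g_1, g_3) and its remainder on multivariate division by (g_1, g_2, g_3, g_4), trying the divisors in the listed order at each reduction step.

lcm(LM(g_1), LM(g_3)) = x^2.
S = (lcm/LT(g_1))·g_1 − (lcm/LT(g_3))·g_3 = -29/9xy - x - y - 1.
Reduce S modulo (g_1, g_2, g_3, g_4) in that order:
  leading term xy: subtract (-29/81y)·g_3 from -29/9xy - x - y - 1 → -x + 58/81y^2 + 20/9y - 1
  leading term x: subtract (-1/9)·g_3 from -x + 58/81y^2 + 20/9y - 1 → 58/81y^2 + 22/9y
  leading term y^2: no divisor's leading term divides it; move 58/81y^2 to the remainder.
  leading term y: no divisor's leading term divides it; move 22/9y to the remainder.
The remainder 58/81y^2 + 22/9y is nonzero, so it would be added as the next basis element.

S(g_1, g_3) = -29/9xy - x - y - 1; remainder on division = 58/81y^2 + 22/9y.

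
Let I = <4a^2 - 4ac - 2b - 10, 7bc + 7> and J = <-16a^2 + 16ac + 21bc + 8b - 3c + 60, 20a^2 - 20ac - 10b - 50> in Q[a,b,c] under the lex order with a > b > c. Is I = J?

No, the ideals differ.

Two ideals are equal iff their reduced Gröbner bases coincide (the reduced basis is unique for a fixed ordering).
Buchberger on the first generating set:
f_1 = 4a^2 - 4ac - 2b - 10, LT = a^2.
f_2 = 7bc + 7, LT = bc.

S(f_1,f_2): leading monomials are coprime, so the S-polynomial reduces to 0 (Buchberger's first criterion).
Every S-polynomial of the final basis reduces to 0, so we have a Gröbner basis.
Inter-reduce: drop elements whose leading term is divisible by another's, tail-reduce, and make monic.
Reduced Gröbner basis: {a^2 - ac - 1/2b - 5/2, bc + 1}.

Buchberger on the second generating set:
h_1 = -16a^2 + 16ac + 21bc + 8b - 3c + 60, LT = a^2.
h_2 = 20a^2 - 20ac - 10b - 50, LT = a^2.

S(h_1,h_2): lcm = a^2. S = -21/16bc + 3/16c - 5/4.
  leading term bc: no divisor's leading term divides it; move -21/16bc to the remainder.
  leading term c: no divisor's leading term divides it; move 3/16c to the remainder.
  leading term 1: no divisor's leading term divides it; move -5/4 to the remainder.
  remainder -21/16bc + 3/16c - 5/4 ≠ 0; add k_3 = -21/16bc + 3/16c - 5/4 to the basis.

S(h_1,k_3): leading monomials are coprime, so the S-polynomial reduces to 0 (Buchberger's first criterion).
S(h_2,k_3): leading monomials are coprime, so the S-polynomial reduces to 0 (Buchberger's first criterion).
Every S-polynomial of the final basis reduces to 0, so we have a Gröbner basis.
Inter-reduce: drop elements whose leading term is divisible by another's, tail-reduce, and make monic.
Reduced Gröbner basis: {a^2 - ac - 1/2b - 5/2, bc - 1/7c + 20/21}.

Since the reduced bases disagree, the two ideals are not the same.
The same test decides containment: I ⊆ J iff every generator of I reduces to 0 modulo a Gröbner basis of J.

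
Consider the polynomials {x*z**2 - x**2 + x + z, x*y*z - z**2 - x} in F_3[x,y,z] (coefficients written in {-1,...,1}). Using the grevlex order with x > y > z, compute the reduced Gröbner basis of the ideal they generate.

G = {z**4 + y*z**2 - x**2 + z**2 + x, x**2*y - z**3 - x*y - x*z - y*z, x*y*z - z**2 - x, x*z**2 - x**2 + x + z}

This is the nonlinear analogue of row-reducing a linear system.

f_1 = x*z**2 - x**2 + x + z, LT = x*z**2.
f_2 = x*y*z - z**2 - x, LT = x*y*z.

S(f_1,f_2): lcm = x*y*z**2. S = -x**2*y + z**3 + x*y + x*z + y*z.
  leading term x**2*y: no divisor's leading term divides it; move -x**2*y to the remainder.
  leading term z**3: no divisor's leading term divides it; move z**3 to the remainder.
  leading term x*y: no divisor's leading term divides it; move x*y to the remainder.
  leading term x*z: no divisor's leading term divides it; move x*z to the remainder.
  leading term y*z: no divisor's leading term divides it; move y*z to the remainder.
  remainder -x**2*y + z**3 + x*y + x*z + y*z ≠ 0; add g_3 = -x**2*y + z**3 + x*y + x*z + y*z to the basis.

S(f_1,g_3): lcm = x**2*y*z**2. S = z**5 - x**3*y + x*y*z**2 + x*z**3 + y*z**3 + x**2*y + x*y*z.
  leading term z**5: no divisor's leading term divides it; move z**5 to the remainder.
  leading term x**3*y: subtract (x)·g_3 from -x**3*y + x*y*z**2 + x*z**3 + y*z**3 + x**2*y + x*y*z → x*y*z**2 + y*z**3 - x**2*z
  leading term x*y*z**2: subtract (y)·f_1 from x*y*z**2 + y*z**3 - x**2*z → y*z**3 + x**2*y - x**2*z - x*y - y*z
  leading term y*z**3: no divisor's leading term divides it; move y*z**3 to the remainder.
  leading term x**2*y: subtract (-1)·g_3 from x**2*y - x**2*z - x*y - y*z → -x**2*z + z**3 + x*z
  leading term x**2*z: no divisor's leading term divides it; move -x**2*z to the remainder.
  leading term z**3: no divisor's leading term divides it; move z**3 to the remainder.
  leading term x*z: no divisor's leading term divides it; move x*z to the remainder.
  remainder z**5 + y*z**3 - x**2*z + z**3 + x*z ≠ 0; add g_4 = z**5 + y*z**3 - x**2*z + z**3 + x*z to the basis.

S(f_2,g_3): lcm = x**2*y*z. S = z**4 + x*y*z + y*z**2 - x**2.
  leading term z**4: no divisor's leading term divides it; move z**4 to the remainder.
  leading term x*y*z: subtract (1)·f_2 from x*y*z + y*z**2 - x**2 → y*z**2 - x**2 + z**2 + x
  leading term y*z**2: no divisor's leading term divides it; move y*z**2 to the remainder.
  leading term x**2: no divisor's leading term divides it; move -x**2 to the remainder.
  leading term z**2: no divisor's leading term divides it; move z**2 to the remainder.
  leading term x: no divisor's leading term divides it; move x to the remainder.
  remainder z**4 + y*z**2 - x**2 + z**2 + x ≠ 0; add g_5 = z**4 + y*z**2 - x**2 + z**2 + x to the basis.

The other S-polynomials (S(f_1,g_4), S(f_2,g_4), S(g_3,g_4), S(f_1,g_5), S(f_2,g_5), S(g_3,g_5), S(g_4,g_5)) all reduce to 0 modulo the current basis, so we have a Gröbner basis.
Inter-reduce: drop elements whose leading term is divisible by another's, tail-reduce, and make monic.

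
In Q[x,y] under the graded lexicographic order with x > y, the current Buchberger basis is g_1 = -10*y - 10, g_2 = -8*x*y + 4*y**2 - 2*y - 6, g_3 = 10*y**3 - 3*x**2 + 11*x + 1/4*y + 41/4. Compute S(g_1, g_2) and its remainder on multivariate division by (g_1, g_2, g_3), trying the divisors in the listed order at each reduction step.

S(g_1, g_2) = 1/2*y**2 + x - 1/4*y - 3/4; remainder on division = x.

lcm(LM(g_1), LM(g_2)) = x*y.
S = (lcm/LT(g_1))·g_1 − (lcm/LT(g_2))·g_2 = 1/2*y**2 + x - 1/4*y - 3/4.
Reduce S modulo (g_1, g_2, g_3) in that order:
  leading term y**2: subtract (-1/20*y)·g_1 from 1/2*y**2 + x - 1/4*y - 3/4 → x - 3/4*y - 3/4
  leading term x: no divisor's leading term divides it; move x to the remainder.
  leading term y: subtract (3/40)·g_1 from -3/4*y - 3/4 → 0
The remainder x is nonzero, so it would be added as the next basis element.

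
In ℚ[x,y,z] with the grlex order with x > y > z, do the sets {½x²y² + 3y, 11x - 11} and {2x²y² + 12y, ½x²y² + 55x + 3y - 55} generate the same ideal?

Yes, the ideals are equal.

Since reduced Gröbner bases are canonical representatives of ideals under a given ordering, it suffices to compute and compare them.
Buchberger on the first generating set:
f_1 = ½x²y² + 3y, LT = x²y².
f_2 = 11x - 11, LT = x.

S(f_1,f_2): lcm = x²y². S = xy² + 6y.
  leading term xy²: subtract (1/11y²)·f_2 from xy² + 6y → y² + 6y
  leading term y²: no divisor's leading term divides it; move y² to the remainder.
  leading term y: no divisor's leading term divides it; move 6y to the remainder.
  remainder y² + 6y ≠ 0; add g_3 = y² + 6y to the basis.

The other S-polynomials (S(f_1,g_3), S(f_2,g_3)) all reduce to 0 modulo the current basis, so we have a Gröbner basis.
Inter-reduce: drop elements whose leading term is divisible by another's, tail-reduce, and make monic.
Reduced Gröbner basis: {y² + 6y, x - 1}.

Buchberger on the second generating set:
h_1 = 2x²y² + 12y, LT = x²y².
h_2 = ½x²y² + 55x + 3y - 55, LT = x²y².

S(h_1,h_2): lcm = x²y². S = -110x + 110.
  leading term x: no divisor's leading term divides it; move -110x to the remainder.
  leading term 1: no divisor's leading term divides it; move 110 to the remainder.
  remainder -110x + 110 ≠ 0; add k_3 = -110x + 110 to the basis.

S(h_1,k_3): lcm = x²y². S = xy² + 6y.
  leading term xy²: subtract (-1/110y²)·k_3 from xy² + 6y → y² + 6y
  leading term y²: no divisor's leading term divides it; move y² to the remainder.
  leading term y: no divisor's leading term divides it; move 6y to the remainder.
  remainder y² + 6y ≠ 0; add k_4 = y² + 6y to the basis.

The other S-polynomials (S(h_2,k_3), S(h_1,k_4), S(h_2,k_4), S(k_3,k_4)) all reduce to 0 modulo the current basis, so we have a Gröbner basis.
Inter-reduce: drop elements whose leading term is divisible by another's, tail-reduce, and make monic.
Reduced Gröbner basis: {y² + 6y, x - 1}.

Same reduced basis, so the two generating sets span the same ideal.
The choice of monomial ordering does not affect the verdict — as long as both bases are computed under the same ordering, their equality decides ideal equality.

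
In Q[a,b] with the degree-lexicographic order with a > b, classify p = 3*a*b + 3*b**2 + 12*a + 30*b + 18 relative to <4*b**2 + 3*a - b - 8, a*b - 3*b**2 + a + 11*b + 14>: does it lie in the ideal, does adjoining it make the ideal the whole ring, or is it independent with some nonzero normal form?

3*a*b + 3*b**2 + 12*a + 30*b + 18 lies in I (it reduces to 0).

First compute the reduced Gröbner basis of I by Buchberger's algorithm.
f_1 = 4*b**2 + 3*a - b - 8, LT = b**2.
f_2 = a*b - 3*b**2 + a + 11*b + 14, LT = a*b.

S(f_1,f_2): lcm = a*b**2. S = 3*b**3 + 3/4*a**2 - 5/4*a*b - 11*b**2 - 2*a - 14*b.
  leading term b**3: subtract (3/4*b)·f_1 from 3*b**3 + 3/4*a**2 - 5/4*a*b - 11*b**2 - 2*a - 14*b → 3/4*a**2 - 7/2*a*b - 41/4*b**2 - 2*a - 8*b
  leading term a**2: no divisor's leading term divides it; move 3/4*a**2 to the remainder.
  leading term a*b: subtract (-7/2)·f_2 from -7/2*a*b - 41/4*b**2 - 2*a - 8*b → -83/4*b**2 + 3/2*a + 61/2*b + 49
  leading term b**2: subtract (-83/16)·f_1 from -83/4*b**2 + 3/2*a + 61/2*b + 49 → 273/16*a + 405/16*b + 15/2
  leading term a: no divisor's leading term divides it; move 273/16*a to the remainder.
  leading term b: no divisor's leading term divides it; move 405/16*b to the remainder.
  leading term 1: no divisor's leading term divides it; move 15/2 to the remainder.
  remainder 3/4*a**2 + 273/16*a + 405/16*b + 15/2 ≠ 0; add h_3 = 3/4*a**2 + 273/16*a + 405/16*b + 15/2 to the basis.

The other S-polynomials (S(f_1,h_3), S(f_2,h_3)) all reduce to 0 modulo the current basis, so we have a Gröbner basis.
Inter-reduce: drop elements whose leading term is divisible by another's, tail-reduce, and make monic.
Reduced Gröbner basis: {a**2 + 91/4*a + 135/4*b + 10, a*b + 13/4*a + 41/4*b + 8, b**2 + 3/4*a - 1/4*b - 2}.
Label its elements g_1 = a**2 + 91/4*a + 135/4*b + 10, g_2 = a*b + 13/4*a + 41/4*b + 8, g_3 = b**2 + 3/4*a - 1/4*b - 2.

Reduce p = 3*a*b + 3*b**2 + 12*a + 30*b + 18 modulo G:
  leading term a*b: subtract (3)·g_2 from 3*a*b + 3*b**2 + 12*a + 30*b + 18 → 3*b**2 + 9/4*a - 3/4*b - 6
  leading term b**2: subtract (3)·g_3 from 3*b**2 + 9/4*a - 3/4*b - 6 → 0
  normal form = 0.
Since the normal form is 0, p ∈ I.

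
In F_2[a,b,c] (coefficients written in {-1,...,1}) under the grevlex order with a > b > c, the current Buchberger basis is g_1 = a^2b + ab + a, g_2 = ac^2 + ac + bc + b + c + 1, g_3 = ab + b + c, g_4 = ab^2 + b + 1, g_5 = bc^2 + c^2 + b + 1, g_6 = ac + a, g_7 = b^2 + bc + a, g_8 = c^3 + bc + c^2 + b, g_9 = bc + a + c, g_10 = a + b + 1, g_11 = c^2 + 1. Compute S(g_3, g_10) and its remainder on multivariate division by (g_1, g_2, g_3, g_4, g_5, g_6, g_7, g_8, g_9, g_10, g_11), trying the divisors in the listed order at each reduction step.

lcm(LM(g_3), LM(g_10)) = ab.
S = (lcm/LT(g_3))·g_3 − (lcm/LT(g_10))·g_10 = b^2 + c.
Reduce S modulo (g_1, g_2, g_3, g_4, g_5, g_6, g_7, g_8, g_9, g_10, g_11) in that order:
  leading term b^2: subtract (1)·g_7 from b^2 + c → bc + a + c
  leading term bc: subtract (1)·g_9 from bc + a + c → 0
The remainder is 0, so this S-polynomial contributes no new basis element.

S(g_3, g_10) = b^2 + c; remainder on division = 0.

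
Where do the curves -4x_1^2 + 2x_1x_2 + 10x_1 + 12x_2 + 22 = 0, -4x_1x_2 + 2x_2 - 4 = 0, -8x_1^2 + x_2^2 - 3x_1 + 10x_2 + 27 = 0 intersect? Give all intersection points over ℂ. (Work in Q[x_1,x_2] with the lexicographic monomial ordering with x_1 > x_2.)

Compute a lex Gröbner basis by Buchberger's algorithm.
f_1 = -4x_1^2 + 2x_1x_2 + 10x_1 + 12x_2 + 22, LT = x_1^2.
f_2 = -4x_1x_2 + 2x_2 - 4, LT = x_1x_2.
f_3 = -8x_1^2 - 3x_1 + x_2^2 + 10x_2 + 27, LT = x_1^2.

S(f_1,f_2): lcm = x_1^2x_2. S = -1/2x_1x_2^2 - 2x_1x_2 - x_1 - 3x_2^2 - 11/2x_2.
  reduce S modulo (f_1, f_2, f_3):
  remainder -x_1 - 13/4x_2^2 - 6x_2 + 2 ≠ 0; add h_4 = -x_1 - 13/4x_2^2 - 6x_2 + 2 to the basis.

S(f_1,f_3): lcm = x_1^2. S = -1/2x_1x_2 - 23/8x_1 + 1/8x_2^2 - 7/4x_2 - 17/8.
  reduce S modulo (f_1, f_2, f_3, h_4):
  remainder 303/32x_2^2 + 61/4x_2 - 59/8 ≠ 0; add h_5 = 303/32x_2^2 + 61/4x_2 - 59/8 to the basis.

S(f_2,f_3): lcm = x_1^2x_2. S = -7/8x_1x_2 + x_1 + 1/8x_2^3 + 5/4x_2^2 + 27/8x_2.
  reduce S modulo (f_1, f_2, f_3, h_4, h_5):
  remainder 852311/1468944x_2 + 852311/734472 ≠ 0; add h_6 = 852311/1468944x_2 + 852311/734472 to the basis.

The other S-polynomials (S(f_1,h_4), S(f_2,h_4), S(f_3,h_4), S(f_1,h_5), S(f_2,h_5), S(f_3,h_5), S(h_4,h_5), S(f_1,h_6), S(f_2,h_6), S(f_3,h_6), S(h_4,h_6), S(h_5,h_6)) all reduce to 0 modulo the current basis, so we have a Gröbner basis.
Inter-reduce: drop elements whose leading term is divisible by another's, tail-reduce, and make monic.
Reduced Gröbner basis: {x_1 - 1, x_2 + 2}.

A lex Gröbner basis eliminates variables successively. Here x_2 + 2 depends only on x_2, with roots {-2}; lifting each root through the earlier basis elements recovers the full solutions.
  x_2 = -2: the earlier basis element becomes x_1 - 1 = 0, giving x_1 = 1 — point (1, -2).
This is the nonlinear analogue of row-reducing a linear system.

{(1, -2)}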